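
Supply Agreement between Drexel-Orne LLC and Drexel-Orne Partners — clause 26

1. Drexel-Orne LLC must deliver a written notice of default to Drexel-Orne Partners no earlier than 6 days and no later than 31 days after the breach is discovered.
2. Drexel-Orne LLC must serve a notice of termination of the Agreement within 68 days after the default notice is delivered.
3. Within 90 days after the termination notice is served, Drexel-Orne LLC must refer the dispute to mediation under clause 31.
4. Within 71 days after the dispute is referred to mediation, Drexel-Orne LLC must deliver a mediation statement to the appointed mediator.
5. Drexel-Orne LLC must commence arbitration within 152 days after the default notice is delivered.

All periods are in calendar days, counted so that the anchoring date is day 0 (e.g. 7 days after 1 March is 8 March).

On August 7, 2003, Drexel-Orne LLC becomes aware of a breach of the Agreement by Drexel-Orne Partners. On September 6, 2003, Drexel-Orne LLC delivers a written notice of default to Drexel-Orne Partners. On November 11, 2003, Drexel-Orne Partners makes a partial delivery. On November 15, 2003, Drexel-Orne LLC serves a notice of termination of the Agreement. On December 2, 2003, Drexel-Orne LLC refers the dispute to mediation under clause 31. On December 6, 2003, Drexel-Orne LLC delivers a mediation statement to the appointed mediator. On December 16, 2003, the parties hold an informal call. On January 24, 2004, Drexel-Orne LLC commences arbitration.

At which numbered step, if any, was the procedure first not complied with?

Step 2

Step 1 — 6 and 31 days from August 7, 2003 (when the breach is discovered) are August 13, 2003 and September 7, 2003 respectively; done September 6, 2003, which is between those dates.
Step 2 — counting 68 days from September 6, 2003 (when the default notice is delivered) gives a deadline of November 13, 2003; not done until November 15, 2003, 2 days after the deadline.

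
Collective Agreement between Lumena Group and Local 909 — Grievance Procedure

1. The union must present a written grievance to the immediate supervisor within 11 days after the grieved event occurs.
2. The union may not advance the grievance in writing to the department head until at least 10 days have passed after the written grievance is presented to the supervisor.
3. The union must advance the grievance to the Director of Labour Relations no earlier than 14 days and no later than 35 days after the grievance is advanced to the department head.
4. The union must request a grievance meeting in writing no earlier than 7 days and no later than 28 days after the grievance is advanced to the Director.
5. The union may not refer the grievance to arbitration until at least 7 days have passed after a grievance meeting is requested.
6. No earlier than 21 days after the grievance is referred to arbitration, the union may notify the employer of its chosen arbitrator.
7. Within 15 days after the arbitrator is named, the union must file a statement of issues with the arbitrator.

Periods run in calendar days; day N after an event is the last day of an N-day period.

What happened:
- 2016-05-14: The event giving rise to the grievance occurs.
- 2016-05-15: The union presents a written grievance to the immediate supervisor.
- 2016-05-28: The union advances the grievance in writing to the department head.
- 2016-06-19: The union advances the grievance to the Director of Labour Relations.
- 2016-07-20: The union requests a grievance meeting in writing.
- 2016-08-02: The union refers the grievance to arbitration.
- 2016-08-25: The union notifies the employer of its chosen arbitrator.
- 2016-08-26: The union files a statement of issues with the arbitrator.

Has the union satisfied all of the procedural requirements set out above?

Step 1 — counting 11 days from 2016-05-14 (when the grieved event occurs) gives a deadline of 2016-05-25; done 2016-05-15 — timely.
Step 2 — must wait 10 days from 2016-05-15 (when the written grievance is presented to the supervisor), so not before 2016-05-25; done 2016-05-28, after the minimum wait.
Step 3 — 14 and 35 days from 2016-05-28 (when the grievance is advanced to the department head) are 2016-06-11 and 2016-07-02 respectively; 2016-06-19 falls inside that range.
Step 4 — 7 and 28 days from 2016-06-19 (when the grievance is advanced to the Director) are 2016-06-26 and 2016-07-17 respectively; done 2016-07-20 — 3 days after the window closed.
The procedure was therefore not followed at step 4.

No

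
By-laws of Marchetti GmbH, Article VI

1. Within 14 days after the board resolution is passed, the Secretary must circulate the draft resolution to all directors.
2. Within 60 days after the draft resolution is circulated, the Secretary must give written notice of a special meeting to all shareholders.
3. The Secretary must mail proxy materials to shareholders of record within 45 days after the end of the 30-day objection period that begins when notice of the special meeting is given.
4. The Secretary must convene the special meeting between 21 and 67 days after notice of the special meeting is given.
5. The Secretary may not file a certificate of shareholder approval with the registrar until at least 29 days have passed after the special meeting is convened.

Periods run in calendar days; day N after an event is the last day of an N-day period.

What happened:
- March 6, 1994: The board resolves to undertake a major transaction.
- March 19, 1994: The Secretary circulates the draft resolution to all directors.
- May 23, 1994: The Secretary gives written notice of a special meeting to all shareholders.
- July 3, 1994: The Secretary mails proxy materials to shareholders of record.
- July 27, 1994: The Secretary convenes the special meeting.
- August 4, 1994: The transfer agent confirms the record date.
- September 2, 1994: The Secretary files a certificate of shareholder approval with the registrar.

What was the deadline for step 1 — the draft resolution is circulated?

March 20, 1994

Step 1 runs from March 6, 1994, when the board resolution is passed. 14 days after March 6, 1994 is March 20, 1994.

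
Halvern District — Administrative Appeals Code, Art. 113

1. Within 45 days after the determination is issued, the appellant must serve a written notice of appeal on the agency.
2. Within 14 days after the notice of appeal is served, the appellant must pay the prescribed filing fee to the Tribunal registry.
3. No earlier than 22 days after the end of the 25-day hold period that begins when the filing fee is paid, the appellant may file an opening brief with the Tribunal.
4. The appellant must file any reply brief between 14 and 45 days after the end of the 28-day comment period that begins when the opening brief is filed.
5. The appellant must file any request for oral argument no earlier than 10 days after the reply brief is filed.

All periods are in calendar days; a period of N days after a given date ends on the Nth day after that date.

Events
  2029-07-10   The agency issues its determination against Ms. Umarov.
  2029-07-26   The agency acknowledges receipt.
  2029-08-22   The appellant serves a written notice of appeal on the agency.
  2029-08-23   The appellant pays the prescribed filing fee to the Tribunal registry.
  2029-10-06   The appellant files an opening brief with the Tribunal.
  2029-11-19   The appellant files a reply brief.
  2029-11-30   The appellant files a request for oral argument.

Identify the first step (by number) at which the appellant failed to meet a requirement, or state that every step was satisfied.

Step 3

Step 1: 45 days after 2029-07-10 (when the determination is issued) is 2029-08-24; 2029-08-22 is within that limit.
Step 2: 14 days after 2029-08-22 (when the notice of appeal is served) is 2029-09-05; 2029-08-23 is within that limit.
Step 3: the earliest permitted date is 22 days after 2029-09-17 (end of the 25-day hold period, which began when the filing fee is paid on 2029-08-23), i.e. 2029-10-09; 2029-10-06 is 3 days before the earliest permitted date.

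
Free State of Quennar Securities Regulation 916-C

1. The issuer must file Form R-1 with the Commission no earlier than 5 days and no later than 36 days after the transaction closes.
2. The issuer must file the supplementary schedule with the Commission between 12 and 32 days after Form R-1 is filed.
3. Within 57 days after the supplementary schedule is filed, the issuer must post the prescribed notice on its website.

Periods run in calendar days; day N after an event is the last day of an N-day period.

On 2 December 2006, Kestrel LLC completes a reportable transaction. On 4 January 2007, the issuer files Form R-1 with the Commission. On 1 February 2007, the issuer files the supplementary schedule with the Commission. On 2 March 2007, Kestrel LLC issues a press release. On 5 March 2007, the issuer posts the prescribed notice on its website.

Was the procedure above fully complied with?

Step 1: the window is 5–36 days after 2 December 2006 (when the transaction closes), so 7 December 2006 through 7 January 2007; done 4 January 2007, which is between those dates.
Step 2: the window is 12–32 days after 4 January 2007 (when Form R-1 is filed), so 16 January 2007 through 5 February 2007; done 1 February 2007 — within the window.
Step 3: 57 days after 1 February 2007 (when the supplementary schedule is filed) is 30 March 2007; done 5 March 2007 — timely.

Yes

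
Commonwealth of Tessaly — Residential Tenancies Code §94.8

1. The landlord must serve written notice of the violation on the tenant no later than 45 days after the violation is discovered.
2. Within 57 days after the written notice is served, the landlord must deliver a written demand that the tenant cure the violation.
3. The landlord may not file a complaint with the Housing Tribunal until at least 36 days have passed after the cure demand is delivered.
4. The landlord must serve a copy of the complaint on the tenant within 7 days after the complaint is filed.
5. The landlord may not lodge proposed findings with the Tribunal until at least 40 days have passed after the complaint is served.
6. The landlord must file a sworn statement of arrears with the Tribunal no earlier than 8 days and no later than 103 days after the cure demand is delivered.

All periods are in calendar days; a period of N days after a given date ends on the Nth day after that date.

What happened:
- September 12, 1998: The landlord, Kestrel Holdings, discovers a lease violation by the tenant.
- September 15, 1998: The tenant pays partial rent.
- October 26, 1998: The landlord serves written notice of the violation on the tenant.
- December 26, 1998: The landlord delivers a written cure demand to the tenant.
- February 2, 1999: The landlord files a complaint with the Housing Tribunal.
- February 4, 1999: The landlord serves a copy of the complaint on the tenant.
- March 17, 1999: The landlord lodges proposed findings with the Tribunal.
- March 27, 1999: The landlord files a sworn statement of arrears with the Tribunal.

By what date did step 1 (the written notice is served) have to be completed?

October 27, 1998

Step 1 runs from September 12, 1998, when the violation is discovered. 45 days after September 12, 1998 is October 27, 1998.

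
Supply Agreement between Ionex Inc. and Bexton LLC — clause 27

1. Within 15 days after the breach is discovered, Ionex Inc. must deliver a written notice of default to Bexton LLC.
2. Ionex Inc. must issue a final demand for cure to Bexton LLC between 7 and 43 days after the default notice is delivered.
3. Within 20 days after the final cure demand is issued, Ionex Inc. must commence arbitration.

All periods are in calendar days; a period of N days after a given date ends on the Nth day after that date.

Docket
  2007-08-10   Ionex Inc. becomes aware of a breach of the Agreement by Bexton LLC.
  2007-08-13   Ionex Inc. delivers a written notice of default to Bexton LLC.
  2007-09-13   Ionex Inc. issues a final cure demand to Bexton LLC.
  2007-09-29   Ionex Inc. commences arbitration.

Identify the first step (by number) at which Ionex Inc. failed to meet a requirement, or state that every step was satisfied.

None — every step was satisfied

Step 1: 15 days after 2007-08-10 (when the breach is discovered) is 2007-08-25; completed 2007-08-13, before the deadline.
Step 2: the window is 7–43 days after 2007-08-13 (when the default notice is delivered), so 2007-08-20 through 2007-09-25; 2007-09-13 falls inside that range.
Step 3: 20 days after 2007-09-13 (when the final cure demand is issued) is 2007-10-03; done 2007-09-29 — timely.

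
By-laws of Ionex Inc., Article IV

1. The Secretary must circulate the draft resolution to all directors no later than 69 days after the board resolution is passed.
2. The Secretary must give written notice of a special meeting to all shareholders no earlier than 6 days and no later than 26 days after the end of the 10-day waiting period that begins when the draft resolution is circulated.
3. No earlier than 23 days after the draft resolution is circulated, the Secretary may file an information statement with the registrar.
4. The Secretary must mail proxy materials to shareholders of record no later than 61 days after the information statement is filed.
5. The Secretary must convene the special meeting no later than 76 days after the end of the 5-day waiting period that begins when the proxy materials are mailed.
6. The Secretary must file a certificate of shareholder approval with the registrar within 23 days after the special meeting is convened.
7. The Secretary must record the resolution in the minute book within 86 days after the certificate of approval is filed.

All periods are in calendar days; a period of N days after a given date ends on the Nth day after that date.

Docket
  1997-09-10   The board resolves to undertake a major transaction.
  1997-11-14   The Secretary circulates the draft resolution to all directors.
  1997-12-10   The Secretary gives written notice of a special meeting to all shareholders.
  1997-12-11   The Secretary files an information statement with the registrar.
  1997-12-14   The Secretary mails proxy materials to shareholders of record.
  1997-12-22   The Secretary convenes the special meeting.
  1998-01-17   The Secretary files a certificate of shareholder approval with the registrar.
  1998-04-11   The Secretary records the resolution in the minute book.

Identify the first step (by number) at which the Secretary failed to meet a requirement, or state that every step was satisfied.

Step 1 — counting 69 days from 1997-09-10 (when the board resolution is passed) gives a deadline of 1997-11-18; 1997-11-14 is within that limit.
Step 2 — 6 and 26 days from 1997-11-24 (end of the 10-day waiting period, which began when the draft resolution is circulated on 1997-11-14) are 1997-11-30 and 1997-12-20 respectively; done 1997-12-10, which is between those dates.
Step 3 — must wait 23 days from 1997-11-14 (when the draft resolution is circulated), so not before 1997-12-07; done 1997-12-11, after the minimum wait.
Step 4 — counting 61 days from 1997-12-11 (when the information statement is filed) gives a deadline of 1998-02-10; 1997-12-14 is within that limit.
Step 5 — counting 76 days from 1997-12-19 (end of the 5-day waiting period, which began when the proxy materials are mailed on 1997-12-14) gives a deadline of 1998-03-05; 1997-12-22 is within that limit.
Step 6 — counting 23 days from 1997-12-22 (when the special meeting is convened) gives a deadline of 1998-01-14; not done until 1998-01-17, 3 days after the deadline.
The procedure was therefore not followed at step 6.

Step 6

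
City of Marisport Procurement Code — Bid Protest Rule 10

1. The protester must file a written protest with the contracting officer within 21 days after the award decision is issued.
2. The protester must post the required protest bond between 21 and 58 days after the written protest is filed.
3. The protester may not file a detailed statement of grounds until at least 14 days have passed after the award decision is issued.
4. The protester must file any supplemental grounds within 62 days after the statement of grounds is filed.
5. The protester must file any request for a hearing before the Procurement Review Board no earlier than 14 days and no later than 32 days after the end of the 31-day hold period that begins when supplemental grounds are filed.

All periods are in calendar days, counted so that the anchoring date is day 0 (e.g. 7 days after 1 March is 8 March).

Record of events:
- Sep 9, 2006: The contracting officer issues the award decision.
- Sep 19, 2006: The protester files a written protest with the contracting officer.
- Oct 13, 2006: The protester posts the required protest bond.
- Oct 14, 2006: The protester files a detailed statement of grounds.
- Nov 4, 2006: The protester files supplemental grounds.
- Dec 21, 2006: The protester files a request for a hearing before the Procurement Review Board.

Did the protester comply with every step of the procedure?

Yes

Step 1 — counting 21 days from Sep 9, 2006 (when the award decision is issued) gives a deadline of Sep 30, 2006; Sep 19, 2006 is within that limit.
Step 2 — 21 and 58 days from Sep 19, 2006 (when the written protest is filed) are Oct 10, 2006 and Nov 16, 2006 respectively; Oct 13, 2006 falls inside that range.
Step 3 — must wait 14 days from Sep 9, 2006 (when the award decision is issued), so not before Sep 23, 2006; Oct 14, 2006 is on or after that date.
Step 4 — counting 62 days from Oct 14, 2006 (when the statement of grounds is filed) gives a deadline of Dec 15, 2006; Nov 4, 2006 is within that limit.
Step 5 — 14 and 32 days from Dec 5, 2006 (end of the 31-day hold period, which began when supplemental grounds are filed on Nov 4, 2006) are Dec 19, 2006 and Jan 6, 2007 respectively; done Dec 21, 2006 — within the window.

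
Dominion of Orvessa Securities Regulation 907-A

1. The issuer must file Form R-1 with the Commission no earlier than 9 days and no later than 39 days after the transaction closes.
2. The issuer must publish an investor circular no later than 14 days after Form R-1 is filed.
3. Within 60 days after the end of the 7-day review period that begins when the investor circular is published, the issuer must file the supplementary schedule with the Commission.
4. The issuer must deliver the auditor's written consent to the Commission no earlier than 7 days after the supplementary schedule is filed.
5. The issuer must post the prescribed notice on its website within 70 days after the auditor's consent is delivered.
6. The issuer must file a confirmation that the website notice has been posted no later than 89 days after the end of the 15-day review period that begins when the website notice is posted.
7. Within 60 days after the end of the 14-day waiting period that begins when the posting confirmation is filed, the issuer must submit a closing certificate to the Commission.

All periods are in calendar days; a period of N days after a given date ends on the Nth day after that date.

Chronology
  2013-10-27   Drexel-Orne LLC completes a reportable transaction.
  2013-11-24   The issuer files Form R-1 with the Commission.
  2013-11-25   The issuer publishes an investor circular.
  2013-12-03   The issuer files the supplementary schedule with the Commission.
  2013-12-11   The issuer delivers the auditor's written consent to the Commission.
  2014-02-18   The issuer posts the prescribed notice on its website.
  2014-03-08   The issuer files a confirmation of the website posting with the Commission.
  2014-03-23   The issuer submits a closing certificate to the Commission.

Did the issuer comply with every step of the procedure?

Step 1 — 9 and 39 days from 2013-10-27 (when the transaction closes) are 2013-11-05 and 2013-12-05 respectively; done 2013-11-24, which is between those dates.
Step 2 — counting 14 days from 2013-11-24 (when Form R-1 is filed) gives a deadline of 2013-12-08; done 2013-11-25 — timely.
Step 3 — counting 60 days from 2013-12-02 (end of the 7-day review period, which began when the investor circular is published on 2013-11-25) gives a deadline of 2014-01-31; 2013-12-03 is within that limit.
Step 4 — must wait 7 days from 2013-12-03 (when the supplementary schedule is filed), so not before 2013-12-10; 2013-12-11 is on or after that date.
Step 5 — counting 70 days from 2013-12-11 (when the auditor's consent is delivered) gives a deadline of 2014-02-19; done 2014-02-18 — timely.
Step 6 — counting 89 days from 2014-03-05 (end of the 15-day review period, which began when the website notice is posted on 2014-02-18) gives a deadline of 2014-06-02; done 2014-03-08 — timely.
Step 7 — counting 60 days from 2014-03-22 (end of the 14-day waiting period, which began when the posting confirmation is filed on 2014-03-08) gives a deadline of 2014-05-21; done 2014-03-23 — timely.

Yes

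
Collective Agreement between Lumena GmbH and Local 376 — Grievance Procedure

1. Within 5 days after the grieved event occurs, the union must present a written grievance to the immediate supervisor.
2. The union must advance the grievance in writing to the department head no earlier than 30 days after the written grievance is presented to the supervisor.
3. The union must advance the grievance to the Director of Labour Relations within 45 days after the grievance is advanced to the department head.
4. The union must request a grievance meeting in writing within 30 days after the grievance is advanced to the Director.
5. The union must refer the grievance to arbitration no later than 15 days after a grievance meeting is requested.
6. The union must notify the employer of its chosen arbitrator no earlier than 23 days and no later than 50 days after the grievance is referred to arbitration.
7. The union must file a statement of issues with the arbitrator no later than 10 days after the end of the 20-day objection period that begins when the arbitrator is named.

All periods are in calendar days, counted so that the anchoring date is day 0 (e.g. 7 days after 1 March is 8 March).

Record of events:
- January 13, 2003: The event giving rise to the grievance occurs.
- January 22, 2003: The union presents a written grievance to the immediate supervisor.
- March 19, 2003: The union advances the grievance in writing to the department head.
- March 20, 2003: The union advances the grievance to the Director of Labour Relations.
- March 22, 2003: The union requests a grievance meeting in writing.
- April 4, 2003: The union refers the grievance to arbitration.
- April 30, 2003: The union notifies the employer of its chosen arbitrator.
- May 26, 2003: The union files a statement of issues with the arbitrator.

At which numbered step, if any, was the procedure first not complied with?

(1) due by January 13, 2003 + 5 days = January 18, 2003; January 22, 2003 misses that deadline by 4 days.
The analysis stops there.

Step 1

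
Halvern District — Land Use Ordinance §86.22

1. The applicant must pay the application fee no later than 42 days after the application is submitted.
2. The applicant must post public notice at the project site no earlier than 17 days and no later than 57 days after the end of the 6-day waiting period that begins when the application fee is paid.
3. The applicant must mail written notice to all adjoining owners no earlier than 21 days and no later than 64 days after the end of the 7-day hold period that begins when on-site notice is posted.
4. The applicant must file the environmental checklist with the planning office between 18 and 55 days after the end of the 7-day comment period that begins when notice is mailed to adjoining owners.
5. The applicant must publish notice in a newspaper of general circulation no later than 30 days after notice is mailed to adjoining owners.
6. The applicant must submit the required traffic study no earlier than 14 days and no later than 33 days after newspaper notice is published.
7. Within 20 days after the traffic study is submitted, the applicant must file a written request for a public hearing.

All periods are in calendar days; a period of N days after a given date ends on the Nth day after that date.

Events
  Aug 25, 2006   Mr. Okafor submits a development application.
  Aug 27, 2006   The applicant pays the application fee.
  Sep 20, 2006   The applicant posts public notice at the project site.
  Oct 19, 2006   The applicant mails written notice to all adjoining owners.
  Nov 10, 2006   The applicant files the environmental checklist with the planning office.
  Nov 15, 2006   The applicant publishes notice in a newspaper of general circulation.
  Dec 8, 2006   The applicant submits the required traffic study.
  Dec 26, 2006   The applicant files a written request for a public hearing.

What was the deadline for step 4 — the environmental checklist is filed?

Notice is mailed to adjoining owners on Oct 19, 2006; the 7-day comment period therefore ends Oct 26, 2006, and step 4 runs from that date. The window is 18–55 days after Oct 26, 2006; it closes on Dec 20, 2006.

Dec 20, 2006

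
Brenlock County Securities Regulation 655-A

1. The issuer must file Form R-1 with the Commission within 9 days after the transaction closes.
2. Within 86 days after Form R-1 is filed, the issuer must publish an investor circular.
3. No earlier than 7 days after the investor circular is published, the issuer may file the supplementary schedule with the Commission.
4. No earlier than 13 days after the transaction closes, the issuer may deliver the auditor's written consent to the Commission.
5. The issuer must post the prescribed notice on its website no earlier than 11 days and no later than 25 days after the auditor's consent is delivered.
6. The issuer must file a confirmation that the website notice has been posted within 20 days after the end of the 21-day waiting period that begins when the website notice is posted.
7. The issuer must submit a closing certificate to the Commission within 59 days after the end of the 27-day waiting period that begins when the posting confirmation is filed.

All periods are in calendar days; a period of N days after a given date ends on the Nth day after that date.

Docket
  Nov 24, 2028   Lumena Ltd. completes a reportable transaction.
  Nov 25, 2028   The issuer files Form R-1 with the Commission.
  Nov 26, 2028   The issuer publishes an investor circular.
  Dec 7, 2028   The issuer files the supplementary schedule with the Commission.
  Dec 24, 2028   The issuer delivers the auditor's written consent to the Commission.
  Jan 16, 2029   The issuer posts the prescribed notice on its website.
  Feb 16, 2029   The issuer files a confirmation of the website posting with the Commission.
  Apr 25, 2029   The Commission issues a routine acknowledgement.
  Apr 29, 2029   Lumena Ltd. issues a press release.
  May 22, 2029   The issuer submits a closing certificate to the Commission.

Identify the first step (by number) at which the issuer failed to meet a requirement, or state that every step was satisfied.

Step 1: 9 days after Nov 24, 2028 (when the transaction closes) is Dec 3, 2028; Nov 25, 2028 is within that limit.
Step 2: 86 days after Nov 25, 2028 (when Form R-1 is filed) is Feb 19, 2029; completed Nov 26, 2028, before the deadline.
Step 3: the earliest permitted date is 7 days after Nov 26, 2028 (when the investor circular is published), i.e. Dec 3, 2028; done Dec 7, 2028, after the minimum wait.
Step 4: the earliest permitted date is 13 days after Nov 24, 2028 (when the transaction closes), i.e. Dec 7, 2028; Dec 24, 2028 is on or after that date.
Step 5: the window is 11–25 days after Dec 24, 2028 (when the auditor's consent is delivered), so Jan 4, 2029 through Jan 18, 2029; Jan 16, 2029 falls inside that range.
Step 6: 20 days after Feb 6, 2029 (end of the 21-day waiting period, which began when the website notice is posted on Jan 16, 2029) is Feb 26, 2029; completed Feb 16, 2029, before the deadline.
Step 7: 59 days after Mar 15, 2029 (end of the 27-day waiting period, which began when the posting confirmation is filed on Feb 16, 2029) is May 13, 2029; done May 22, 2029 — 9 days late.
No need to go further; step 7 was not satisfied.

Step 7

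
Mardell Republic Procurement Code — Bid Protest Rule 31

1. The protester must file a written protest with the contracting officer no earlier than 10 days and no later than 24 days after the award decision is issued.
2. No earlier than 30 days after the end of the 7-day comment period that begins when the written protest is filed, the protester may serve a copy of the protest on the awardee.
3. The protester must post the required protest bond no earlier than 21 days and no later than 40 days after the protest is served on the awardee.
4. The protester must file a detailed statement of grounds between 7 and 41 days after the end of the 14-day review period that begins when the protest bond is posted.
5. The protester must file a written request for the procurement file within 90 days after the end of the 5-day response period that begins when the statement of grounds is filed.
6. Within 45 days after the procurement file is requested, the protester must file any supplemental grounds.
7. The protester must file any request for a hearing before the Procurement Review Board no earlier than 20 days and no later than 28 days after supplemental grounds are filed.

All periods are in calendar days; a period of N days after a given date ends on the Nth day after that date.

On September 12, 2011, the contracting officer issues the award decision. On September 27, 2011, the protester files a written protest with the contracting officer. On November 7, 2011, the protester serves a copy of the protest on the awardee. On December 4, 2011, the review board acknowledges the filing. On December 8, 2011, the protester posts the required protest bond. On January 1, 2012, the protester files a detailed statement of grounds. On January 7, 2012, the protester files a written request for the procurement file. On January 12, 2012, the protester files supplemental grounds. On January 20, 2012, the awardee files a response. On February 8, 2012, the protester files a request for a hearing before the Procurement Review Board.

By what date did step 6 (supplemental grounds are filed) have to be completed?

February 21, 2012

Step 6 runs from January 7, 2012, when the procurement file is requested. 45 days after January 7, 2012 is February 21, 2012.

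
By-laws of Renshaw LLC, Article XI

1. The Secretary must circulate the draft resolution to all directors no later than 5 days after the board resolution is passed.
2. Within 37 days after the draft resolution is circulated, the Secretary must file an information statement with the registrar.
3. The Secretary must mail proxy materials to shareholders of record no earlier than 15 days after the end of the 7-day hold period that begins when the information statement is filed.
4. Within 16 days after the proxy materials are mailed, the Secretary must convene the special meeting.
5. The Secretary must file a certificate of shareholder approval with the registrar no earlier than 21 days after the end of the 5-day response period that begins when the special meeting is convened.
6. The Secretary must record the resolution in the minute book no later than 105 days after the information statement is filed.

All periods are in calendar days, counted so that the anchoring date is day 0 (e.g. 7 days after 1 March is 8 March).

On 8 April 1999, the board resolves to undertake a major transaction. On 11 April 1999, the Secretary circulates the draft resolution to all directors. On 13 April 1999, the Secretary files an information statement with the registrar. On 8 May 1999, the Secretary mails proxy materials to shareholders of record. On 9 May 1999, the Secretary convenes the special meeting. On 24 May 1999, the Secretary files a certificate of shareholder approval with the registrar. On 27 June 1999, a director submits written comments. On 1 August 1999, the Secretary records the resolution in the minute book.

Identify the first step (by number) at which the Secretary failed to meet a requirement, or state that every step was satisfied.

Step 5

Step 1: 5 days after 8 April 1999 (when the board resolution is passed) is 13 April 1999; 11 April 1999 is within that limit.
Step 2: 37 days after 11 April 1999 (when the draft resolution is circulated) is 18 May 1999; 13 April 1999 is within that limit.
Step 3: the earliest permitted date is 15 days after 20 April 1999 (end of the 7-day hold period, which began when the information statement is filed on 13 April 1999), i.e. 5 May 1999; 8 May 1999 is on or after that date.
Step 4: 16 days after 8 May 1999 (when the proxy materials are mailed) is 24 May 1999; done 9 May 1999 — timely.
Step 5: the earliest permitted date is 21 days after 14 May 1999 (end of the 5-day response period, which began when the special meeting is convened on 9 May 1999), i.e. 4 June 1999; 24 May 1999 is 11 days before the earliest permitted date.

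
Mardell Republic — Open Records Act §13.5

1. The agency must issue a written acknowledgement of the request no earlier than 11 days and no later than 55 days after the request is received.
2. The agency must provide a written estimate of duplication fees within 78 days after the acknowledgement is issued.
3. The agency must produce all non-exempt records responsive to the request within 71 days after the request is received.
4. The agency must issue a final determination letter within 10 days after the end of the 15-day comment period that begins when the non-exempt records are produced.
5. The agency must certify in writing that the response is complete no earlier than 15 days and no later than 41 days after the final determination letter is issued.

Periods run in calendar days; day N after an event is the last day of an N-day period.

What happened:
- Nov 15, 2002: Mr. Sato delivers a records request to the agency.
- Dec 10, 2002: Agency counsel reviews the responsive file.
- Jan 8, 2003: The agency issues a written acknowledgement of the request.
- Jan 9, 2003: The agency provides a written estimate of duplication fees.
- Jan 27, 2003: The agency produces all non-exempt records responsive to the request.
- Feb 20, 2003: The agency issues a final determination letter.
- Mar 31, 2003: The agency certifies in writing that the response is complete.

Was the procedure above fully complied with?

No

Step 1 — 11 and 55 days from Nov 15, 2002 (when the request is received) are Nov 26, 2002 and Jan 9, 2003 respectively; Jan 8, 2003 falls inside that range.
Step 2 — counting 78 days from Jan 8, 2003 (when the acknowledgement is issued) gives a deadline of Mar 27, 2003; Jan 9, 2003 is within that limit.
Step 3 — counting 71 days from Nov 15, 2002 (when the request is received) gives a deadline of Jan 25, 2003; not done until Jan 27, 2003, 2 days after the deadline.
The analysis stops there.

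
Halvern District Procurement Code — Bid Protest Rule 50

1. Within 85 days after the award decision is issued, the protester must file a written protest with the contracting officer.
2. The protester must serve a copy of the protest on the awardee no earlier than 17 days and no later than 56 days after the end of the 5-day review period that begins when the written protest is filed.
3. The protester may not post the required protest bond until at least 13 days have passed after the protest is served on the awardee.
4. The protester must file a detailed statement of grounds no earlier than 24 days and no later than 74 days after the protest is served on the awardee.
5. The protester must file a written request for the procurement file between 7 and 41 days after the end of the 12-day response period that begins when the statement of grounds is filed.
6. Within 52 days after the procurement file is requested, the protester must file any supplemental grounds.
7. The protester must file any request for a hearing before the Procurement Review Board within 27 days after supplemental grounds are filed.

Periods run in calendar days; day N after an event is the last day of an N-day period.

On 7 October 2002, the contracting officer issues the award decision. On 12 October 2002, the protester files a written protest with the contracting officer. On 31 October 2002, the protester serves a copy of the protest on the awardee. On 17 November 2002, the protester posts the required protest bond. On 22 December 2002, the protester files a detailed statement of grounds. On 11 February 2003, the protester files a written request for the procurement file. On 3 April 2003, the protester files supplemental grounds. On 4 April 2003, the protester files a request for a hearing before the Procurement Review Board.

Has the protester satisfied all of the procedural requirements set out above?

No

(1) due by 7 October 2002 + 85 days = 31 December 2002; completed 12 October 2002, before the deadline.
(2) the permitted window runs from 17 October 2002 + 17 = 3 November 2002 to 17 October 2002 + 56 = 12 December 2002; done 31 October 2002 — 3 days before the window opened.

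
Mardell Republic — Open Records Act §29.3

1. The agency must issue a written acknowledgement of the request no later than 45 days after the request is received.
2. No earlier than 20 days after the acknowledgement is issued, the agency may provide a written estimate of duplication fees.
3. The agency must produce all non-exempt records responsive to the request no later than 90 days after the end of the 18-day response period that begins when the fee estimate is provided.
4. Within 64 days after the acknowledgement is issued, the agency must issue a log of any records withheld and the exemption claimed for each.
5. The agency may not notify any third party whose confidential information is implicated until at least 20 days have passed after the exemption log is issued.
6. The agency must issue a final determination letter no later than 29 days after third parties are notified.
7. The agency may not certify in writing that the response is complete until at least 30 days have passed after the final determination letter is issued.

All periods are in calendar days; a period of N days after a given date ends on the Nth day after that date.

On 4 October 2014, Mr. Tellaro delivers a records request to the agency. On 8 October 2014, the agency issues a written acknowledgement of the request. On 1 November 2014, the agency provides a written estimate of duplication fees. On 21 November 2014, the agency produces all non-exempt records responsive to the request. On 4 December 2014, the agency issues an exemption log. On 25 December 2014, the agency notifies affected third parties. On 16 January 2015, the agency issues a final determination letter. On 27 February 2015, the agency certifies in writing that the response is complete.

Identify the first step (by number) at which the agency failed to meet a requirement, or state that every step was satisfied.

Step 1: 45 days after 4 October 2014 (when the request is received) is 18 November 2014; completed 8 October 2014, before the deadline.
Step 2: the earliest permitted date is 20 days after 8 October 2014 (when the acknowledgement is issued), i.e. 28 October 2014; 1 November 2014 is on or after that date.
Step 3: 90 days after 19 November 2014 (end of the 18-day response period, which began when the fee estimate is provided on 1 November 2014) is 17 February 2015; completed 21 November 2014, before the deadline.
Step 4: 64 days after 8 October 2014 (when the acknowledgement is issued) is 11 December 2014; completed 4 December 2014, before the deadline.
Step 5: the earliest permitted date is 20 days after 4 December 2014 (when the exemption log is issued), i.e. 24 December 2014; 25 December 2014 is on or after that date.
Step 6: 29 days after 25 December 2014 (when third parties are notified) is 23 January 2015; completed 16 January 2015, before the deadline.
Step 7: the earliest permitted date is 30 days after 16 January 2015 (when the final determination letter is issued), i.e. 15 February 2015; done 27 February 2015, after the minimum wait.

None — every step was satisfied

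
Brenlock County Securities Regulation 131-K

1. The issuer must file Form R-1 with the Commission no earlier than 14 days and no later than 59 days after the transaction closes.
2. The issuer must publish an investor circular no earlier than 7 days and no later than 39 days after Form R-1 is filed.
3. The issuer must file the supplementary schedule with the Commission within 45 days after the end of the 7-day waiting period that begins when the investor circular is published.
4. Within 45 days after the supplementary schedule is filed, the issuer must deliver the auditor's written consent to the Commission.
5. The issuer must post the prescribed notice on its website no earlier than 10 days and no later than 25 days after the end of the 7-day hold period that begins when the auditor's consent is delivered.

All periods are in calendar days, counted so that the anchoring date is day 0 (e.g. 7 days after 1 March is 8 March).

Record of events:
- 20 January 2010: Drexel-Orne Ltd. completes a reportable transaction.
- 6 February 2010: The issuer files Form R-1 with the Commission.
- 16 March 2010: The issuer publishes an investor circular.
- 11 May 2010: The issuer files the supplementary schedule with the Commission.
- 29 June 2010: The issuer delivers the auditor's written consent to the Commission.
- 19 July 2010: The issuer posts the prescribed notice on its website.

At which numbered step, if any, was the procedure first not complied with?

Step 3

(1) the permitted window runs from 20 January 2010 + 14 = 3 February 2010 to 20 January 2010 + 59 = 20 March 2010; done 6 February 2010 — within the window.
(2) the permitted window runs from 6 February 2010 + 7 = 13 February 2010 to 6 February 2010 + 39 = 17 March 2010; done 16 March 2010 — within the window.
(3) due by 23 March 2010 + 45 days = 7 May 2010; done 11 May 2010 — 4 days late.
No need to go further; step 3 was not satisfied.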